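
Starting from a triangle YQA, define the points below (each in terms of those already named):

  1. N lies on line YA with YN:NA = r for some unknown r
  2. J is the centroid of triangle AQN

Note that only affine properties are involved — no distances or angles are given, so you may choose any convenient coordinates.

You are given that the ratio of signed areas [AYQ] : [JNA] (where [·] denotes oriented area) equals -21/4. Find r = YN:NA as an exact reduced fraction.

Assign Y = (0, 0), Q = (1, 0), A = (0, 1) — the answer is frame-independent, so this choice is without loss of generality.
1. With YN:NA = r, write λ = r/(r+1) so N = Y + λ·(A−Y); N is affine-linear in λ
2. J is the centroid of triangle AQN ⇒ J is an affine combination of earlier points and hence also affine-linear in λ
Every point depending on N is an affine combination of N and λ-independent points, so each such coordinate is linear in λ; the λ² term in each signed area is a multiple of (A−Y)×(A−Y) = 0, so 2·[AYQ] and 2·[JNA] are each linear in λ. Evaluating at λ=0 and λ=1:
  2·[AYQ] = 1,   2·[JNA] = 1/3·λ − 1/3
So [AYQ]:[JNA] = (1) / (1/3·λ − 1/3). Setting this equal to -21/4:
  1 = -21/4·(1/3·λ − 1/3)  ⇒  λ = 3/7
Then r = λ/(1−λ) = (3/7)/(4/7) = 3/4. Check: with r = 3/4, N = (0, 3/7) and [AYQ]:[JNA] = -21/4 as required.

r = 3/4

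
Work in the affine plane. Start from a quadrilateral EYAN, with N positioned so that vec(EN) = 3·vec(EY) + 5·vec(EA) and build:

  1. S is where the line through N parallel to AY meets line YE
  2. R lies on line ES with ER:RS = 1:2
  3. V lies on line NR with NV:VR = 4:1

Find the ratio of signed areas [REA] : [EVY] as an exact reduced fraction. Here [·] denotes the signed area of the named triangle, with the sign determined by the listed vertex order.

[REA]:[EVY] = 8/3

Set E = (0, 0), Y = (1, 0), A = (0, 1), N = (3, 5); any affine frame gives the same invariant.
1. S is where the line through N parallel to AY meets line YE ⇒ S = (8, 0)
2. R lies on line ES with ER:RS = 1:2 ⇒ R = (8/3, 0)
3. V lies on line NR with NV:VR = 4:1 ⇒ V = (41/15, 1)
2·[REA] = -8/3, 2·[EVY] = -1
[REA]:[EVY] = -8/3:-1 = 8/3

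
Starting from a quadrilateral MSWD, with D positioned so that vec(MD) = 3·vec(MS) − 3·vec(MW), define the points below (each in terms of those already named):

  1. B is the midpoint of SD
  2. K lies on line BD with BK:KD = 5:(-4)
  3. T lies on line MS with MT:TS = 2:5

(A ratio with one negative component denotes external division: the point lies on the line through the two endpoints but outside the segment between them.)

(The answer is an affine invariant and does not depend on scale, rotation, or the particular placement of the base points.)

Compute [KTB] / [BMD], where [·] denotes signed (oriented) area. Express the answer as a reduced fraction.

Assign M = (0, 0), S = (1, 0), W = (0, 1), D = (3, -3) — the answer is frame-independent, so this choice is without loss of generality.
1. B is the midpoint of SD ⇒ B = (2, -3/2)
2. K lies on line BD with BK:KD = 5:(-4) ⇒ K = (7, -9)
3. T lies on line MS with MT:TS = 2:5 ⇒ T = (2/7, 0)
2·[KTB] = -75/14, 2·[BMD] = 3/2
[KTB]:[BMD] = -75/14:3/2 = -25/7

[KTB]:[BMD] = -25/7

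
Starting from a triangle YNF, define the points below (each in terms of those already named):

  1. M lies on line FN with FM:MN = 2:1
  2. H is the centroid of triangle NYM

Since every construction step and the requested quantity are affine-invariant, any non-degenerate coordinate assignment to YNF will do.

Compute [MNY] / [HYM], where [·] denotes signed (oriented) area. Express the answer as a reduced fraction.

[MNY]:[HYM] = 3

Assign Y = (0, 0), N = (1, 0), F = (0, 1) — the answer is frame-independent, so this choice is without loss of generality.
1. M lies on line FN with FM:MN = 2:1 ⇒ M = (2/3, 1/3)
2. H is the centroid of triangle NYM ⇒ H = (5/9, 1/9)
2·[MNY] = -1/3, 2·[HYM] = -1/9
[MNY]:[HYM] = -1/3:-1/9 = 3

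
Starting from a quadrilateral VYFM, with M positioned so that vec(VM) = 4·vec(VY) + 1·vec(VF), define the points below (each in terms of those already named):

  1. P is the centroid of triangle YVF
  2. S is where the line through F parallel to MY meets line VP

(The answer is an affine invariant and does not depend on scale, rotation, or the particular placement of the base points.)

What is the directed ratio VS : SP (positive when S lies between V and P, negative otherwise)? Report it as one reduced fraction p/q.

VS:SP = -9/7

Assign V = (0, 0), Y = (1, 0), F = (0, 1), M = (4, 1) — the answer is frame-independent, so this choice is without loss of generality.
1. P is the centroid of triangle YVF ⇒ P = (1/3, 1/3)
2. S is where the line through F parallel to MY meets line VP ⇒ S = (3/2, 3/2)
S = V + t·(P−V) with t = 9/2, so VS:SP = t:(1−t) = 9/2:-7/2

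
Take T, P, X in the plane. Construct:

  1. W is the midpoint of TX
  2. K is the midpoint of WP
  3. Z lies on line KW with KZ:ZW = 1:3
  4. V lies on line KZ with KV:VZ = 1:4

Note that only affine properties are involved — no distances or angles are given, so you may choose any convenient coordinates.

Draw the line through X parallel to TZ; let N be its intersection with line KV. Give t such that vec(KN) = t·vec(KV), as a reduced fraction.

t = 35

Work in coordinates with T = (0, 0), P = (1, 0), X = (0, 1).
1. W is the midpoint of TX ⇒ W = (0, 1/2)
2. K is the midpoint of WP ⇒ K = (1/2, 1/4)
3. Z lies on line KW with KZ:ZW = 1:3 ⇒ Z = (3/8, 5/16)
4. V lies on line KZ with KV:VZ = 1:4 ⇒ V = (19/40, 21/80)
through X parallel to TZ: direction (3/8, 5/16); meets KV at N = (-3/8, 11/16)
N = K + t·(V−K) with t = 35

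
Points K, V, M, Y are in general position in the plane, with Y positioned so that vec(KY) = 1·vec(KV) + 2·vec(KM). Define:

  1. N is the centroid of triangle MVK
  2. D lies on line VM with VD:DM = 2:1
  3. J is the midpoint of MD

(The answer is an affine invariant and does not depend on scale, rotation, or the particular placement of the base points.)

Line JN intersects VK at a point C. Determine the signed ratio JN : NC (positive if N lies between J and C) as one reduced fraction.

Work in coordinates with K = (0, 0), V = (1, 0), M = (0, 1), Y = (1, 2).
1. N is the centroid of triangle MVK ⇒ N = (1/3, 1/3)
2. D lies on line VM with VD:DM = 2:1 ⇒ D = (1/3, 2/3)
3. J is the midpoint of MD ⇒ J = (1/6, 5/6)
line JN meets VK at C = (4/9, 0)
N = J + t·(C−J) with t = 3/5, so JN:NC = 3/5:2/5

JN:NC = 3/2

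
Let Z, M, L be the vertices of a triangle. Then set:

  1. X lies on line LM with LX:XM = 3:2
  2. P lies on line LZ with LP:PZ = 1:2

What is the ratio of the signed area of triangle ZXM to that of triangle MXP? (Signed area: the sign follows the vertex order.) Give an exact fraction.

Choose coordinates Z = (0, 0), M = (1, 0), L = (0, 1).
1. X lies on line LM with LX:XM = 3:2 ⇒ X = (3/5, 2/5)
2. P lies on line LZ with LP:PZ = 1:2 ⇒ P = (0, 2/3)
2·[ZXM] = -2/5, 2·[MXP] = 2/15
[ZXM]:[MXP] = -2/5:2/15 = -3

[ZXM]:[MXP] = -3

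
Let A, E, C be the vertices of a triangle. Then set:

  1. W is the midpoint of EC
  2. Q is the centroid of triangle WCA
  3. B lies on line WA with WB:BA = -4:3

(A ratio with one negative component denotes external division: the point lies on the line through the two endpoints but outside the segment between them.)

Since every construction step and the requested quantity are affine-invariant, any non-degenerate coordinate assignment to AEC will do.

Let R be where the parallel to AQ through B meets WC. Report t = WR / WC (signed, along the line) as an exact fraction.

Work in coordinates with A = (0, 0), E = (1, 0), C = (0, 1).
1. W is the midpoint of EC ⇒ W = (1/2, 1/2)
2. Q is the centroid of triangle WCA ⇒ Q = (1/6, 1/2)
3. B lies on line WA with WB:BA = -4:3 ⇒ B = (-3/2, -3/2)
through B parallel to AQ: direction (1/6, 1/2); meets WC at R = (-1/2, 3/2)
R = W + t·(C−W) with t = 2

t = 2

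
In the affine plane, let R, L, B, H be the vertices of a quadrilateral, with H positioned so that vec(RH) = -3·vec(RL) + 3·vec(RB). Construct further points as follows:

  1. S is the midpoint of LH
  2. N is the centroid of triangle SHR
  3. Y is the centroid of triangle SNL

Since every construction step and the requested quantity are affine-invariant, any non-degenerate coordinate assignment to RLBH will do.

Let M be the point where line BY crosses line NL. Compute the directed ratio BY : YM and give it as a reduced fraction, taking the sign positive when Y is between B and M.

Work in coordinates with R = (0, 0), L = (1, 0), B = (0, 1), H = (-3, 3).
1. S is the midpoint of LH ⇒ S = (-1, 3/2)
2. N is the centroid of triangle SHR ⇒ N = (-4/3, 3/2)
3. Y is the centroid of triangle SNL ⇒ Y = (-4/9, 1)
line BY meets NL at M = (-5/9, 1)
Y = B + t·(M−B) with t = 4/5, so BY:YM = 4/5:1/5

BY:YM = 4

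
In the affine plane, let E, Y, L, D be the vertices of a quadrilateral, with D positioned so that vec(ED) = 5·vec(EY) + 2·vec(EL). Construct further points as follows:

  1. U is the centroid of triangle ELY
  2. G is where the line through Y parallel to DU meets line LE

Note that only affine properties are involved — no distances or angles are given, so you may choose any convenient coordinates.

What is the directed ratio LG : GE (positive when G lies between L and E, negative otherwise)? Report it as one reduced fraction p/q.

Assign E = (0, 0), Y = (1, 0), L = (0, 1), D = (5, 2) — the answer is frame-independent, so this choice is without loss of generality.
1. U is the centroid of triangle ELY ⇒ U = (1/3, 1/3)
2. G is where the line through Y parallel to DU meets line LE ⇒ G = (0, -5/14)
G = L + t·(E−L) with t = 19/14, so LG:GE = t:(1−t) = 19/14:-5/14

LG:GE = -19/5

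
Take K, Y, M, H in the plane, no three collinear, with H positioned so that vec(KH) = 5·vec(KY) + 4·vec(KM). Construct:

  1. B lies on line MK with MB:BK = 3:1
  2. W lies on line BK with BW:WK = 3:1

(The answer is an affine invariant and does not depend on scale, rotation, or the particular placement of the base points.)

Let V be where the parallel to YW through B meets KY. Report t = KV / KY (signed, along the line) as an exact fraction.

Choose coordinates K = (0, 0), Y = (1, 0), M = (0, 1), H = (5, 4).
1. B lies on line MK with MB:BK = 3:1 ⇒ B = (0, 1/4)
2. W lies on line BK with BW:WK = 3:1 ⇒ W = (0, 1/16)
through B parallel to YW: direction (-1, 1/16); meets KY at V = (4, 0)
V = K + t·(Y−K) with t = 4

t = 4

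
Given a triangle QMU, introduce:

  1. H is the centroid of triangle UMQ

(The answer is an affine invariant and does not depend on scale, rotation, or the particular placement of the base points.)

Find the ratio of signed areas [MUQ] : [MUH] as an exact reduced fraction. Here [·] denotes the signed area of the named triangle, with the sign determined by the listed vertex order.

[MUQ]:[MUH] = 3

Work in coordinates with Q = (0, 0), M = (1, 0), U = (0, 1).
1. H is the centroid of triangle UMQ ⇒ H = (1/3, 1/3)
2·[MUQ] = 1, 2·[MUH] = 1/3
[MUQ]:[MUH] = 1:1/3 = 3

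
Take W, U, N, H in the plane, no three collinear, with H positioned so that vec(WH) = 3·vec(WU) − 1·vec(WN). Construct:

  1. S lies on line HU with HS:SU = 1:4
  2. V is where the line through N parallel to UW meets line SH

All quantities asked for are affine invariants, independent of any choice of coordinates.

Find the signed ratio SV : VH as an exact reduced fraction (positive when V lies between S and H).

SV:VH = -9/10

Choose coordinates W = (0, 0), U = (1, 0), N = (0, 1), H = (3, -1).
1. S lies on line HU with HS:SU = 1:4 ⇒ S = (13/5, -4/5)
2. V is where the line through N parallel to UW meets line SH ⇒ V = (-1, 1)
V = S + t·(H−S) with t = -9, so SV:VH = t:(1−t) = -9:10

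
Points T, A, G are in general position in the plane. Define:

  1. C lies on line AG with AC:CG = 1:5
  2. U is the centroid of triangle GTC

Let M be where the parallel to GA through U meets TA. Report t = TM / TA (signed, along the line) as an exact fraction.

Set T = (0, 0), A = (1, 0), G = (0, 1); any affine frame gives the same invariant.
1. C lies on line AG with AC:CG = 1:5 ⇒ C = (5/6, 1/6)
2. U is the centroid of triangle GTC ⇒ U = (5/18, 7/18)
through U parallel to GA: direction (1, -1); meets TA at M = (2/3, 0)
M = T + t·(A−T) with t = 2/3

t = 2/3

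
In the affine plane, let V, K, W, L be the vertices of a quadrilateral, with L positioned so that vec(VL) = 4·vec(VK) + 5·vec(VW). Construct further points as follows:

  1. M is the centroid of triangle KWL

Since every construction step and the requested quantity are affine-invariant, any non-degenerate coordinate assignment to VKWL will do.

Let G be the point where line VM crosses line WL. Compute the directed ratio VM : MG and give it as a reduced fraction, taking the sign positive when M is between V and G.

VM:MG = 1/2

Set V = (0, 0), K = (1, 0), W = (0, 1), L = (4, 5); any affine frame gives the same invariant.
1. M is the centroid of triangle KWL ⇒ M = (5/3, 2)
line VM meets WL at G = (5, 6)
M = V + t·(G−V) with t = 1/3, so VM:MG = 1/3:2/3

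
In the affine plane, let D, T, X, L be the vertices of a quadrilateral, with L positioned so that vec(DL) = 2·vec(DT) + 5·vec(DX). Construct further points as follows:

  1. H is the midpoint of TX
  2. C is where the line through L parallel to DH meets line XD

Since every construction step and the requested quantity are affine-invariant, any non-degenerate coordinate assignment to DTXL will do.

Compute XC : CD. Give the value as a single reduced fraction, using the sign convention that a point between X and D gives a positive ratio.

Choose coordinates D = (0, 0), T = (1, 0), X = (0, 1), L = (2, 5).
1. H is the midpoint of TX ⇒ H = (1/2, 1/2)
2. C is where the line through L parallel to DH meets line XD ⇒ C = (0, 3)
C = X + t·(D−X) with t = -2, so XC:CD = t:(1−t) = -2:3

XC:CD = -2/3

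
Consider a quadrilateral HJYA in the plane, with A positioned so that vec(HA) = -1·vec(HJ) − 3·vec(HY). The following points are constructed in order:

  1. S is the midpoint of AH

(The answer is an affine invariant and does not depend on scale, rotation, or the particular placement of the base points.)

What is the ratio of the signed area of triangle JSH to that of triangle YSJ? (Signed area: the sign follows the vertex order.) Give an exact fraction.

[JSH]:[YSJ] = -1/2

Work in coordinates with H = (0, 0), J = (1, 0), Y = (0, 1), A = (-1, -3).
1. S is the midpoint of AH ⇒ S = (-1/2, -3/2)
2·[JSH] = -3/2, 2·[YSJ] = 3
[JSH]:[YSJ] = -3/2:3 = -1/2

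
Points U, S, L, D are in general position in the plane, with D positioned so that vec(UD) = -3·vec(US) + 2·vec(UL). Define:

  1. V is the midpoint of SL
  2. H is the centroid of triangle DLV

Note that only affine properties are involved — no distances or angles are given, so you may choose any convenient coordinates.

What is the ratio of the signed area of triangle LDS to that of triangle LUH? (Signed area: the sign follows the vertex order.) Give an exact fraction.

Set U = (0, 0), S = (1, 0), L = (0, 1), D = (-3, 2); any affine frame gives the same invariant.
1. V is the midpoint of SL ⇒ V = (1/2, 1/2)
2. H is the centroid of triangle DLV ⇒ H = (-5/6, 7/6)
2·[LDS] = 2, 2·[LUH] = -5/6
[LDS]:[LUH] = 2:-5/6 = -12/5

[LDS]:[LUH] = -12/5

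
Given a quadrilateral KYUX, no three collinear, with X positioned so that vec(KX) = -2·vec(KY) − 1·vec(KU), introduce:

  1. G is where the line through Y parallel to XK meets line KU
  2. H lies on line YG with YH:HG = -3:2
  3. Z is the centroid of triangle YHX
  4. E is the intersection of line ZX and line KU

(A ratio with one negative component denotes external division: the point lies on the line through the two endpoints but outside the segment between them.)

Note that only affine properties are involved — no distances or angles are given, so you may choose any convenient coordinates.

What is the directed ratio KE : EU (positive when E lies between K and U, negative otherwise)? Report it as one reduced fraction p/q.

Work in coordinates with K = (0, 0), Y = (1, 0), U = (0, 1), X = (-2, -1).
1. G is where the line through Y parallel to XK meets line KU ⇒ G = (0, -1/2)
2. H lies on line YG with YH:HG = -3:2 ⇒ H = (-2, -3/2)
3. Z is the centroid of triangle YHX ⇒ Z = (-1, -5/6)
4. E is the intersection of line ZX and line KU ⇒ E = (0, -2/3)
E = K + t·(U−K) with t = -2/3, so KE:EU = t:(1−t) = -2/3:5/3

KE:EU = -2/5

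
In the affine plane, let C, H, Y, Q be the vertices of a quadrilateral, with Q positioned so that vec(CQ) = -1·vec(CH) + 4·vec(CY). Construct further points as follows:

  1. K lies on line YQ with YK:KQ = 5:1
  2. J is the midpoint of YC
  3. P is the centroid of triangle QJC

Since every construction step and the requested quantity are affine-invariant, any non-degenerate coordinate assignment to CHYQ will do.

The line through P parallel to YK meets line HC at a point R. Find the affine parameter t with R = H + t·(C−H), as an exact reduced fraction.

t = 5/6

Assign C = (0, 0), H = (1, 0), Y = (0, 1), Q = (-1, 4) — the answer is frame-independent, so this choice is without loss of generality.
1. K lies on line YQ with YK:KQ = 5:1 ⇒ K = (-5/6, 7/2)
2. J is the midpoint of YC ⇒ J = (0, 1/2)
3. P is the centroid of triangle QJC ⇒ P = (-1/3, 3/2)
through P parallel to YK: direction (-5/6, 5/2); meets HC at R = (1/6, 0)
R = H + t·(C−H) with t = 5/6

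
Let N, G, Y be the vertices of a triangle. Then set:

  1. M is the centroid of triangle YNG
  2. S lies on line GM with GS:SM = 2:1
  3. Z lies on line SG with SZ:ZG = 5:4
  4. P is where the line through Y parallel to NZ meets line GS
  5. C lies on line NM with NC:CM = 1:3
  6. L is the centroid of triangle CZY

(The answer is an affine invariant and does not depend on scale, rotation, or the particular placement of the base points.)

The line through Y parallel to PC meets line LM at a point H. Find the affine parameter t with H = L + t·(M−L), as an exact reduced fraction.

t = -287/22

Choose coordinates N = (0, 0), G = (1, 0), Y = (0, 1).
1. M is the centroid of triangle YNG ⇒ M = (1/3, 1/3)
2. S lies on line GM with GS:SM = 2:1 ⇒ S = (5/9, 2/9)
3. Z lies on line SG with SZ:ZG = 5:4 ⇒ Z = (65/81, 8/81)
4. P is where the line through Y parallel to NZ meets line GS ⇒ P = (-65/81, 73/81)
5. C lies on line NM with NC:CM = 1:3 ⇒ C = (1/12, 1/12)
6. L is the centroid of triangle CZY ⇒ L = (287/972, 383/972)
through Y parallel to PC: direction (287/324, -265/324); meets LM at H = (-1435/7128, 8453/7128)
H = L + t·(M−L) with t = -287/22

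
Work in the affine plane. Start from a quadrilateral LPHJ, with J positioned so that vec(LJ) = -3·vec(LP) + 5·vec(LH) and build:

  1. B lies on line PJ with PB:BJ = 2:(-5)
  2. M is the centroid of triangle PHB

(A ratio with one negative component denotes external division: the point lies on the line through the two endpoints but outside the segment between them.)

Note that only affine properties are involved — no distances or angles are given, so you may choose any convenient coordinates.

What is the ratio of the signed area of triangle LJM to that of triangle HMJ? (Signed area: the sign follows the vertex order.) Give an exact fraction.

Work in coordinates with L = (0, 0), P = (1, 0), H = (0, 1), J = (-3, 5).
1. B lies on line PJ with PB:BJ = 2:(-5) ⇒ B = (11/3, -10/3)
2. M is the centroid of triangle PHB ⇒ M = (14/9, -7/9)
2·[LJM] = -49/9, 2·[HMJ] = 8/9
[LJM]:[HMJ] = -49/9:8/9 = -49/8

[LJM]:[HMJ] = -49/8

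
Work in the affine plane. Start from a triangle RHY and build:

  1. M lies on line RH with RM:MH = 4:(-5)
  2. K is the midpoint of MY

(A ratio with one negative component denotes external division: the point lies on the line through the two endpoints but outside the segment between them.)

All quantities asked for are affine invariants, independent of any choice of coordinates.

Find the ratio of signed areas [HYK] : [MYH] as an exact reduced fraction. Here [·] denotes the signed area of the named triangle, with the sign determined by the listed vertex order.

[HYK]:[MYH] = -1/2

Assign R = (0, 0), H = (1, 0), Y = (0, 1) — the answer is frame-independent, so this choice is without loss of generality.
1. M lies on line RH with RM:MH = 4:(-5) ⇒ M = (-4, 0)
2. K is the midpoint of MY ⇒ K = (-2, 1/2)
2·[HYK] = 5/2, 2·[MYH] = -5
[HYK]:[MYH] = 5/2:-5 = -1/2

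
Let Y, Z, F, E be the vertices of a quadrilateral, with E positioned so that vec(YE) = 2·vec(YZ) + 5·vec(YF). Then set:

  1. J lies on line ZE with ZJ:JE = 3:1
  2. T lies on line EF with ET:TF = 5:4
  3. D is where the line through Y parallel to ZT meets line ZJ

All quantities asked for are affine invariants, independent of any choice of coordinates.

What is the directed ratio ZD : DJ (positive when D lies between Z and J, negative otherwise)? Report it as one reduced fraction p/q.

ZD:DJ = -10/19

Assign Y = (0, 0), Z = (1, 0), F = (0, 1), E = (2, 5) — the answer is frame-independent, so this choice is without loss of generality.
1. J lies on line ZE with ZJ:JE = 3:1 ⇒ J = (7/4, 15/4)
2. T lies on line EF with ET:TF = 5:4 ⇒ T = (8/9, 25/9)
3. D is where the line through Y parallel to ZT meets line ZJ ⇒ D = (1/6, -25/6)
D = Z + t·(J−Z) with t = -10/9, so ZD:DJ = t:(1−t) = -10/9:19/9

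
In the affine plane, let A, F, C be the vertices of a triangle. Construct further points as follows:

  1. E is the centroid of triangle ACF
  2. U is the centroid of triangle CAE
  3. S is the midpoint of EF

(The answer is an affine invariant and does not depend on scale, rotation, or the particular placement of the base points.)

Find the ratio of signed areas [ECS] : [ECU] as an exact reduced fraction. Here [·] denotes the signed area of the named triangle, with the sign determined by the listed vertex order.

Assign A = (0, 0), F = (1, 0), C = (0, 1) — the answer is frame-independent, so this choice is without loss of generality.
1. E is the centroid of triangle ACF ⇒ E = (1/3, 1/3)
2. U is the centroid of triangle CAE ⇒ U = (1/9, 4/9)
3. S is the midpoint of EF ⇒ S = (2/3, 1/6)
2·[ECS] = -1/6, 2·[ECU] = 1/9
[ECS]:[ECU] = -1/6:1/9 = -3/2

[ECS]:[ECU] = -3/2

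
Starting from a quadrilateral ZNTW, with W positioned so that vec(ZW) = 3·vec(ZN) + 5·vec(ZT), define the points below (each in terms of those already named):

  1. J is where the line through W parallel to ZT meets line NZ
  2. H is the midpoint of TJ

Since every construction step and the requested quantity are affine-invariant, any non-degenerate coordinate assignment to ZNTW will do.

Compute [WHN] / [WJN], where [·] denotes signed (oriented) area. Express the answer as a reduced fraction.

[WHN]:[WJN] = 3/20

Choose coordinates Z = (0, 0), N = (1, 0), T = (0, 1), W = (3, 5).
1. J is where the line through W parallel to ZT meets line NZ ⇒ J = (3, 0)
2. H is the midpoint of TJ ⇒ H = (3/2, 1/2)
2·[WHN] = -3/2, 2·[WJN] = -10
[WHN]:[WJN] = -3/2:-10 = 3/20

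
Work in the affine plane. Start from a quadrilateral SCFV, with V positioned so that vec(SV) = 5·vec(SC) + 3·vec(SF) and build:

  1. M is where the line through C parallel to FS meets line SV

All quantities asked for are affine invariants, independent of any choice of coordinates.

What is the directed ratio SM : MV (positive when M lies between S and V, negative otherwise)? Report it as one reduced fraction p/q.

SM:MV = 1/4

Choose coordinates S = (0, 0), C = (1, 0), F = (0, 1), V = (5, 3).
1. M is where the line through C parallel to FS meets line SV ⇒ M = (1, 3/5)
M = S + t·(V−S) with t = 1/5, so SM:MV = t:(1−t) = 1/5:4/5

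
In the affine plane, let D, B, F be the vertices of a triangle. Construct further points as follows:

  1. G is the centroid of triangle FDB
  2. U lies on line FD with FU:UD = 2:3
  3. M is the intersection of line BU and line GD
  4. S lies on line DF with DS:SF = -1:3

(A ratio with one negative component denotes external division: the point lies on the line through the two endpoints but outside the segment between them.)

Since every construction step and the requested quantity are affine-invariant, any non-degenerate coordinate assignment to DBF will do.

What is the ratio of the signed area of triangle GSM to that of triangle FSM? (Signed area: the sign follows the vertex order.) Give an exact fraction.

Work in coordinates with D = (0, 0), B = (1, 0), F = (0, 1).
1. G is the centroid of triangle FDB ⇒ G = (1/3, 1/3)
2. U lies on line FD with FU:UD = 2:3 ⇒ U = (0, 3/5)
3. M is the intersection of line BU and line GD ⇒ M = (3/8, 3/8)
4. S lies on line DF with DS:SF = -1:3 ⇒ S = (0, -1/2)
2·[GSM] = 1/48, 2·[FSM] = 9/16
[GSM]:[FSM] = 1/48:9/16 = 1/27

[GSM]:[FSM] = 1/27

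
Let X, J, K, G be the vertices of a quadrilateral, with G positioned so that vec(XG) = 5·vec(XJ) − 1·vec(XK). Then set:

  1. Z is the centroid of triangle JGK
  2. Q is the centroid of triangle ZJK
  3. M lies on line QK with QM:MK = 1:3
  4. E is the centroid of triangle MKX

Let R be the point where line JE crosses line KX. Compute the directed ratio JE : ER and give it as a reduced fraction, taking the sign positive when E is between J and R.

JE:ER = 3

Work in coordinates with X = (0, 0), J = (1, 0), K = (0, 1), G = (5, -1).
1. Z is the centroid of triangle JGK ⇒ Z = (2, 0)
2. Q is the centroid of triangle ZJK ⇒ Q = (1, 1/3)
3. M lies on line QK with QM:MK = 1:3 ⇒ M = (3/4, 1/2)
4. E is the centroid of triangle MKX ⇒ E = (1/4, 1/2)
line JE meets KX at R = (0, 2/3)
E = J + t·(R−J) with t = 3/4, so JE:ER = 3/4:1/4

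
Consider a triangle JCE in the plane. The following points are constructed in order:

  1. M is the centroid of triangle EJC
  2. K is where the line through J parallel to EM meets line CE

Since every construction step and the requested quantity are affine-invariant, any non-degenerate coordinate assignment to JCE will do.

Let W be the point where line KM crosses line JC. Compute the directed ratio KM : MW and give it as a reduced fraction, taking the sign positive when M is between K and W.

KM:MW = 5

Assign J = (0, 0), C = (1, 0), E = (0, 1) — the answer is frame-independent, so this choice is without loss of generality.
1. M is the centroid of triangle EJC ⇒ M = (1/3, 1/3)
2. K is where the line through J parallel to EM meets line CE ⇒ K = (-1, 2)
line KM meets JC at W = (3/5, 0)
M = K + t·(W−K) with t = 5/6, so KM:MW = 5/6:1/6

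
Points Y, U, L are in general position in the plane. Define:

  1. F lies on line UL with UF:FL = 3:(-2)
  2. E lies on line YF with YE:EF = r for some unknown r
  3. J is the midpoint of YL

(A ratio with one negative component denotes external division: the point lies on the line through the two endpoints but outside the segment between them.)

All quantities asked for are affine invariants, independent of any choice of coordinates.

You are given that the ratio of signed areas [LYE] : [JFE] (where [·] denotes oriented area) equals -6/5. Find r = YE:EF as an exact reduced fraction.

Work in coordinates with Y = (0, 0), U = (1, 0), L = (0, 1).
1. F lies on line UL with UF:FL = 3:(-2) ⇒ F = (-2, 3)
2. With YE:EF = r, write λ = r/(r+1) so E = Y + λ·(F−Y); E is affine-linear in λ
3. J is the midpoint of YL ⇒ J = (0, 1/2)
Every point depending on E is an affine combination of E and λ-independent points, so each such coordinate is linear in λ; the λ² term in each signed area is a multiple of (F−Y)×(F−Y) = 0, so 2·[LYE] and 2·[JFE] are each linear in λ. Evaluating at λ=0 and λ=1:
  2·[LYE] = -2·λ,   2·[JFE] = −λ + 1
So [LYE]:[JFE] = (-2·λ) / (−λ + 1). Setting this equal to -6/5:
  -2·λ = -6/5·(−λ + 1)  ⇒  λ = 3/8
Then r = λ/(1−λ) = (3/8)/(5/8) = 3/5. Check: with r = 3/5, E = (-3/4, 9/8) and [LYE]:[JFE] = -6/5 as required.

r = 3/5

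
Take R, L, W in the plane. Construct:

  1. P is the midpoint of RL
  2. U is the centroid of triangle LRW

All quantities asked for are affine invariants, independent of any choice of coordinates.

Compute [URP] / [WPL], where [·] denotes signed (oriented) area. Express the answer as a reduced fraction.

[URP]:[WPL] = 1/3

Assign R = (0, 0), L = (1, 0), W = (0, 1) — the answer is frame-independent, so this choice is without loss of generality.
1. P is the midpoint of RL ⇒ P = (1/2, 0)
2. U is the centroid of triangle LRW ⇒ U = (1/3, 1/3)
2·[URP] = 1/6, 2·[WPL] = 1/2
[URP]:[WPL] = 1/6:1/2 = 1/3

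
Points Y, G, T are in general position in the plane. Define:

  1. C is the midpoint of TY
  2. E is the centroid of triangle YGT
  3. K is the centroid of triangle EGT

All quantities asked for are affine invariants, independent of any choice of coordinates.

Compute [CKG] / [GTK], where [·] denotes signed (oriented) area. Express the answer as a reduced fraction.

Assign Y = (0, 0), G = (1, 0), T = (0, 1) — the answer is frame-independent, so this choice is without loss of generality.
1. C is the midpoint of TY ⇒ C = (0, 1/2)
2. E is the centroid of triangle YGT ⇒ E = (1/3, 1/3)
3. K is the centroid of triangle EGT ⇒ K = (4/9, 4/9)
2·[CKG] = -1/6, 2·[GTK] = 1/9
[CKG]:[GTK] = -1/6:1/9 = -3/2

[CKG]:[GTK] = -3/2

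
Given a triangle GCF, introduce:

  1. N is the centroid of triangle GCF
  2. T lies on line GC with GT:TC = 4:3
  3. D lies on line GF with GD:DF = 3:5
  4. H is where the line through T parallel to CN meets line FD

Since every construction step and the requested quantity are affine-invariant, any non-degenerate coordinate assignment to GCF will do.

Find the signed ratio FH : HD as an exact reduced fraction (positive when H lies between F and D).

Set G = (0, 0), C = (1, 0), F = (0, 1); any affine frame gives the same invariant.
1. N is the centroid of triangle GCF ⇒ N = (1/3, 1/3)
2. T lies on line GC with GT:TC = 4:3 ⇒ T = (4/7, 0)
3. D lies on line GF with GD:DF = 3:5 ⇒ D = (0, 3/8)
4. H is where the line through T parallel to CN meets line FD ⇒ H = (0, 2/7)
H = F + t·(D−F) with t = 8/7, so FH:HD = t:(1−t) = 8/7:-1/7

FH:HD = -8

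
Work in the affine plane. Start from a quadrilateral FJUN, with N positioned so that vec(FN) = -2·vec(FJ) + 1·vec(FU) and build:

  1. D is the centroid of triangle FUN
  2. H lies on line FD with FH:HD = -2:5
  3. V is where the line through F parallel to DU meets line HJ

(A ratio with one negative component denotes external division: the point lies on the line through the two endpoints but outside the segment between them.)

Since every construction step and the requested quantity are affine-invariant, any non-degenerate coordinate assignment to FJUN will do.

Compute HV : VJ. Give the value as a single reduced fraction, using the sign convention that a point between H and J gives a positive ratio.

Assign F = (0, 0), J = (1, 0), U = (0, 1), N = (-2, 1) — the answer is frame-independent, so this choice is without loss of generality.
1. D is the centroid of triangle FUN ⇒ D = (-2/3, 2/3)
2. H lies on line FD with FH:HD = -2:5 ⇒ H = (4/9, -4/9)
3. V is where the line through F parallel to DU meets line HJ ⇒ V = (8/3, 4/3)
V = H + t·(J−H) with t = 4, so HV:VJ = t:(1−t) = 4:-3

HV:VJ = -4/3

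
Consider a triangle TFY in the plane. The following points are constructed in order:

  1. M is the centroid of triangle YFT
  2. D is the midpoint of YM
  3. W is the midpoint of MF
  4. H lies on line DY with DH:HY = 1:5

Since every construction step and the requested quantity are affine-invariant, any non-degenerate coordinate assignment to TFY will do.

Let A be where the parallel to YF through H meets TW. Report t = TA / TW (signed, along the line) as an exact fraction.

t = 31/30

Assign T = (0, 0), F = (1, 0), Y = (0, 1) — the answer is frame-independent, so this choice is without loss of generality.
1. M is the centroid of triangle YFT ⇒ M = (1/3, 1/3)
2. D is the midpoint of YM ⇒ D = (1/6, 2/3)
3. W is the midpoint of MF ⇒ W = (2/3, 1/6)
4. H lies on line DY with DH:HY = 1:5 ⇒ H = (5/36, 13/18)
through H parallel to YF: direction (1, -1); meets TW at A = (31/45, 31/180)
A = T + t·(W−T) with t = 31/30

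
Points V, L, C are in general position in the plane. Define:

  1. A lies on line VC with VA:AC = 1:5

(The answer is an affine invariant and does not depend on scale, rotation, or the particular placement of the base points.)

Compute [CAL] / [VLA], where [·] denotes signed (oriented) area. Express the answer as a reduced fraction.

[CAL]:[VLA] = 5

Set V = (0, 0), L = (1, 0), C = (0, 1); any affine frame gives the same invariant.
1. A lies on line VC with VA:AC = 1:5 ⇒ A = (0, 1/6)
2·[CAL] = 5/6, 2·[VLA] = 1/6
[CAL]:[VLA] = 5/6:1/6 = 5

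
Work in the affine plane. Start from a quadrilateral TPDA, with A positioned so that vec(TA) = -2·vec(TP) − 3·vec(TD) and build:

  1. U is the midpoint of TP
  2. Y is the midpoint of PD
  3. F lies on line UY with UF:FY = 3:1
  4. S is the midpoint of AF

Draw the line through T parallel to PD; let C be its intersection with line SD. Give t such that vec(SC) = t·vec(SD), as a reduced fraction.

t = 33/49

Assign T = (0, 0), P = (1, 0), D = (0, 1), A = (-2, -3) — the answer is frame-independent, so this choice is without loss of generality.
1. U is the midpoint of TP ⇒ U = (1/2, 0)
2. Y is the midpoint of PD ⇒ Y = (1/2, 1/2)
3. F lies on line UY with UF:FY = 3:1 ⇒ F = (1/2, 3/8)
4. S is the midpoint of AF ⇒ S = (-3/4, -21/16)
through T parallel to PD: direction (-1, 1); meets SD at C = (-12/49, 12/49)
C = S + t·(D−S) with t = 33/49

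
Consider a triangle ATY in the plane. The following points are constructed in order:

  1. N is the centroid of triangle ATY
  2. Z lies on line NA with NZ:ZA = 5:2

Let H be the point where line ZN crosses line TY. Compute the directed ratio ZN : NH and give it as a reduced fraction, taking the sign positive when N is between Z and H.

Choose coordinates A = (0, 0), T = (1, 0), Y = (0, 1).
1. N is the centroid of triangle ATY ⇒ N = (1/3, 1/3)
2. Z lies on line NA with NZ:ZA = 5:2 ⇒ Z = (2/21, 2/21)
line ZN meets TY at H = (1/2, 1/2)
N = Z + t·(H−Z) with t = 10/17, so ZN:NH = 10/17:7/17

ZN:NH = 10/7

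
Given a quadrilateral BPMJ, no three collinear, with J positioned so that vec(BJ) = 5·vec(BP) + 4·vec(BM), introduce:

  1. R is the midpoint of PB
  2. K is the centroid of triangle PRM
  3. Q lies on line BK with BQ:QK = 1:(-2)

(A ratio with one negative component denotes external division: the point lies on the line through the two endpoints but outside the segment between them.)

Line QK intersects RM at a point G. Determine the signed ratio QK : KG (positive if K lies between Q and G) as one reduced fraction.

QK:KG = -8

Work in coordinates with B = (0, 0), P = (1, 0), M = (0, 1), J = (5, 4).
1. R is the midpoint of PB ⇒ R = (1/2, 0)
2. K is the centroid of triangle PRM ⇒ K = (1/2, 1/3)
3. Q lies on line BK with BQ:QK = 1:(-2) ⇒ Q = (-1/2, -1/3)
line QK meets RM at G = (3/8, 1/4)
K = Q + t·(G−Q) with t = 8/7, so QK:KG = 8/7:-1/7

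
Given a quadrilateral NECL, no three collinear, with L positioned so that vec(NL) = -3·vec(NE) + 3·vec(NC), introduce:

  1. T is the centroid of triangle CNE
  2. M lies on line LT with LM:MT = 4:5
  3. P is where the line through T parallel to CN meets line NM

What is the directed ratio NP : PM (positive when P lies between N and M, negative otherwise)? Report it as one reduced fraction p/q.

NP:PM = -9/50

Assign N = (0, 0), E = (1, 0), C = (0, 1), L = (-3, 3) — the answer is frame-independent, so this choice is without loss of generality.
1. T is the centroid of triangle CNE ⇒ T = (1/3, 1/3)
2. M lies on line LT with LM:MT = 4:5 ⇒ M = (-41/27, 49/27)
3. P is where the line through T parallel to CN meets line NM ⇒ P = (1/3, -49/123)
P = N + t·(M−N) with t = -9/41, so NP:PM = t:(1−t) = -9/41:50/41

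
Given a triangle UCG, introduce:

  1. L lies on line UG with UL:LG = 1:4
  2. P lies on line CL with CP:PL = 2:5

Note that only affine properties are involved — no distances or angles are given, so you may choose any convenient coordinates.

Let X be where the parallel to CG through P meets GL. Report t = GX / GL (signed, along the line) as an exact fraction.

Assign U = (0, 0), C = (1, 0), G = (0, 1) — the answer is frame-independent, so this choice is without loss of generality.
1. L lies on line UG with UL:LG = 1:4 ⇒ L = (0, 1/5)
2. P lies on line CL with CP:PL = 2:5 ⇒ P = (5/7, 2/35)
through P parallel to CG: direction (-1, 1); meets GL at X = (0, 27/35)
X = G + t·(L−G) with t = 2/7

t = 2/7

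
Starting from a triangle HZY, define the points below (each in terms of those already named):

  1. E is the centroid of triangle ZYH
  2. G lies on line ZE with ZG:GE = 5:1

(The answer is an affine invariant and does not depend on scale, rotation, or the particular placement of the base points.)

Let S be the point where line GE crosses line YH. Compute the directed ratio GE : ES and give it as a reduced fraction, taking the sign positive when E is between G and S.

Work in coordinates with H = (0, 0), Z = (1, 0), Y = (0, 1).
1. E is the centroid of triangle ZYH ⇒ E = (1/3, 1/3)
2. G lies on line ZE with ZG:GE = 5:1 ⇒ G = (4/9, 5/18)
line GE meets YH at S = (0, 1/2)
E = G + t·(S−G) with t = 1/4, so GE:ES = 1/4:3/4

GE:ES = 1/3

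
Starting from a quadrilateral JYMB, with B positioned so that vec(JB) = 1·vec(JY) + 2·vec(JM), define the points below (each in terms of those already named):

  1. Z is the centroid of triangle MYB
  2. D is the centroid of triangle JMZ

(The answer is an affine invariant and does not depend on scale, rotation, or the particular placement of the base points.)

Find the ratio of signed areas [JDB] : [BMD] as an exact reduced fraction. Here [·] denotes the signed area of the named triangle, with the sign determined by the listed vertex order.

Choose coordinates J = (0, 0), Y = (1, 0), M = (0, 1), B = (1, 2).
1. Z is the centroid of triangle MYB ⇒ Z = (2/3, 1)
2. D is the centroid of triangle JMZ ⇒ D = (2/9, 2/3)
2·[JDB] = -2/9, 2·[BMD] = 5/9
[JDB]:[BMD] = -2/9:5/9 = -2/5

[JDB]:[BMD] = -2/5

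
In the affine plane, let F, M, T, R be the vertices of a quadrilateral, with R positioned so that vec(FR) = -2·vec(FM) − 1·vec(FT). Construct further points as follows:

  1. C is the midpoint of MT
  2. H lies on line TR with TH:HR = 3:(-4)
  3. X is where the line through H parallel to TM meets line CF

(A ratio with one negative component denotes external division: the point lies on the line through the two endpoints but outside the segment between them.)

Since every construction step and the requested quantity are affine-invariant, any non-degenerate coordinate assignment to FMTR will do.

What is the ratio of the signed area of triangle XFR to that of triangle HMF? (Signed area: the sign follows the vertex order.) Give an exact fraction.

Assign F = (0, 0), M = (1, 0), T = (0, 1), R = (-2, -1) — the answer is frame-independent, so this choice is without loss of generality.
1. C is the midpoint of MT ⇒ C = (1/2, 1/2)
2. H lies on line TR with TH:HR = 3:(-4) ⇒ H = (6, 7)
3. X is where the line through H parallel to TM meets line CF ⇒ X = (13/2, 13/2)
2·[XFR] = -13/2, 2·[HMF] = -7
[XFR]:[HMF] = -13/2:-7 = 13/14

[XFR]:[HMF] = 13/14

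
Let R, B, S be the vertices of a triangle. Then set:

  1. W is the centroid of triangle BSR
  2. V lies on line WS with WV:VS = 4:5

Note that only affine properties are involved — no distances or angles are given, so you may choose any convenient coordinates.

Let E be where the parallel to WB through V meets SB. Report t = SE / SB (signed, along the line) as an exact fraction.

Choose coordinates R = (0, 0), B = (1, 0), S = (0, 1).
1. W is the centroid of triangle BSR ⇒ W = (1/3, 1/3)
2. V lies on line WS with WV:VS = 4:5 ⇒ V = (5/27, 17/27)
through V parallel to WB: direction (2/3, -1/3); meets SB at E = (5/9, 4/9)
E = S + t·(B−S) with t = 5/9

t = 5/9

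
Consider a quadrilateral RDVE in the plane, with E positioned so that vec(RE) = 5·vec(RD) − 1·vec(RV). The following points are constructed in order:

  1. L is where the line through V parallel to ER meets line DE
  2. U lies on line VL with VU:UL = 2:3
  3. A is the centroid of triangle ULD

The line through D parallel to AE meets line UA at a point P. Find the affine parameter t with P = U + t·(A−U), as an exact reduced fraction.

Work in coordinates with R = (0, 0), D = (1, 0), V = (0, 1), E = (5, -1).
1. L is where the line through V parallel to ER meets line DE ⇒ L = (-15, 4)
2. U lies on line VL with VU:UL = 2:3 ⇒ U = (-6, 11/5)
3. A is the centroid of triangle ULD ⇒ A = (-20/3, 31/15)
through D parallel to AE: direction (35/3, -46/15); meets UA at P = (-61/9, 92/45)
P = U + t·(A−U) with t = 7/6

t = 7/6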